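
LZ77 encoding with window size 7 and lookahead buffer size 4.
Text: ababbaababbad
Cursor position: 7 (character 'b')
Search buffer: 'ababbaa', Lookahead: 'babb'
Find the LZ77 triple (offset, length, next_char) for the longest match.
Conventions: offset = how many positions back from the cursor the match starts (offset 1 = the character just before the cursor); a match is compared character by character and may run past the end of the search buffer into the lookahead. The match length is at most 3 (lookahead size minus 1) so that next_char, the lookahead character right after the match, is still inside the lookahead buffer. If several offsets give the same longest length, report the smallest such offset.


Try each offset into the search buffer:
  offset=1 (pos 6, char 'a'): match length 0
  offset=2 (pos 5, char 'a'): match length 0
  offset=3 (pos 4, char 'b'): match length 2
  offset=4 (pos 3, char 'b'): match length 1
  offset=5 (pos 2, char 'a'): match length 0
  offset=6 (pos 1, char 'b'): match length 3
  offset=7 (pos 0, char 'a'): match length 0
Longest match has length 3 at offset 6.
next_char = character at position 7 + 3 = 10 -> 'b'

Best match: offset=6, length=3 (matching 'bab' starting at position 1)
LZ77 triple: (6, 3, 'b')


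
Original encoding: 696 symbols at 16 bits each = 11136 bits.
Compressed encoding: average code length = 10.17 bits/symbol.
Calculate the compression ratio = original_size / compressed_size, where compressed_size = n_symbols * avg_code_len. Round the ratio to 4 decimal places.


original_size = n_symbols * orig_bits = 696 * 16 = 11136 bits
compressed_size = n_symbols * avg_code_len = 696 * 10.17 = 7078.32 bits
ratio = original_size / compressed_size = 11136 / 7078.32 = 1.5733

Compression ratio = 1.5733


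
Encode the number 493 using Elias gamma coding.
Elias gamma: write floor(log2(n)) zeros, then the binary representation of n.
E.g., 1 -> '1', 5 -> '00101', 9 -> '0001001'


num_bits = floor(log2(493)) + 1 = 9
leading_zeros = num_bits - 1 = 8
binary(493) = 111101101

Elias gamma(493) = '00000000' + '111101101' = 00000000111101101 (17 bits)


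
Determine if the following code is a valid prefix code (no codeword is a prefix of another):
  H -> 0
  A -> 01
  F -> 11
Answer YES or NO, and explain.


Checking each pair (does one codeword prefix another?):
  H='0' vs A='01': prefix -- VIOLATION

NO -- this is NOT a valid prefix code. H (0) is a prefix of A (01).


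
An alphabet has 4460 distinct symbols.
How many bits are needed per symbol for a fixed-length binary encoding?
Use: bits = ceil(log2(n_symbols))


log2(4460) = 12.1228
Bracket: 2^12 = 4096 < 4460 <= 2^13 = 8192
So ceil(log2(4460)) = 13

bits = ceil(log2(4460)) = ceil(12.1228) = 13 bits


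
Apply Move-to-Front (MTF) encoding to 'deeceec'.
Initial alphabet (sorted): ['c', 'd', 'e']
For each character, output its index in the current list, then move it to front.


MTF encoding:
'd': index 1 in ['c', 'd', 'e'] -> ['d', 'c', 'e']
'e': index 2 in ['d', 'c', 'e'] -> ['e', 'd', 'c']
'e': index 0 in ['e', 'd', 'c'] -> ['e', 'd', 'c']
'c': index 2 in ['e', 'd', 'c'] -> ['c', 'e', 'd']
'e': index 1 in ['c', 'e', 'd'] -> ['e', 'c', 'd']
'e': index 0 in ['e', 'c', 'd'] -> ['e', 'c', 'd']
'c': index 1 in ['e', 'c', 'd'] -> ['c', 'e', 'd']


Output: [1, 2, 0, 2, 1, 0, 1]


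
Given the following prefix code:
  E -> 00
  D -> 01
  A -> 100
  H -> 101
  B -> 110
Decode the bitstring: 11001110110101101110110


Decoding step by step:
Bits 110 -> B
Bits 01 -> D
Bits 110 -> B
Bits 110 -> B
Bits 101 -> H
Bits 101 -> H
Bits 110 -> B
Bits 110 -> B


Decoded message: BDBBHHBB


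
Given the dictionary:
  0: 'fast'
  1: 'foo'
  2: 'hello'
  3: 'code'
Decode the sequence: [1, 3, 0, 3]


Look up each index in the dictionary:
  1 -> 'foo'
  3 -> 'code'
  0 -> 'fast'
  3 -> 'code'

Decoded: "foo code fast code"


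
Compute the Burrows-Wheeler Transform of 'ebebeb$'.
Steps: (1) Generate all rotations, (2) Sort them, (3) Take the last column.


Rotations (sorted):
  0: $ebebeb -> last char: b
  1: b$ebebe -> last char: e
  2: beb$ebe -> last char: e
  3: bebeb$e -> last char: e
  4: eb$ebeb -> last char: b
  5: ebeb$eb -> last char: b
  6: ebebeb$ -> last char: $


BWT = beeebb$


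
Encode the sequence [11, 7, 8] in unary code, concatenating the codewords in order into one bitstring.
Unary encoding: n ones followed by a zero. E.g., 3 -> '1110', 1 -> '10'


Encode each number as n ones followed by a terminating 0:
  11 -> 111111111110 (12 bits)
  7 -> 11111110 (8 bits)
  8 -> 111111110 (9 bits)
Total length = 12 + 8 + 9 = 29 bits.

Unary([11, 7, 8]) = 11111111111011111110111111110 (29 bits)


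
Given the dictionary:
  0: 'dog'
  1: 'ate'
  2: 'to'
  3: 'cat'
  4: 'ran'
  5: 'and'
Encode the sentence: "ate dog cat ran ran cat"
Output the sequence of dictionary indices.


Look up each word in the dictionary:
  'ate' -> 1
  'dog' -> 0
  'cat' -> 3
  'ran' -> 4
  'ran' -> 4
  'cat' -> 3

Encoded: [1, 0, 3, 4, 4, 3]


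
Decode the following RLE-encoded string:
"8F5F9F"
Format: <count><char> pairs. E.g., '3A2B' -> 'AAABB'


Expanding each <count><char> pair:
  8F -> 'FFFFFFFF'
  5F -> 'FFFFF'
  9F -> 'FFFFFFFFF'

Decoded = FFFFFFFFFFFFFFFFFFFFFF


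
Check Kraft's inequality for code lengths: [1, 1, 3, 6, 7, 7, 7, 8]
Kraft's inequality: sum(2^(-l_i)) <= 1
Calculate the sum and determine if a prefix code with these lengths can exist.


Sum = 2^(-1) + 2^(-1) + 2^(-3) + 2^(-6) + 2^(-7) + 2^(-7) + 2^(-7) + 2^(-8)
    = 0.5 + 0.5 + 0.125 + 0.015625 + 0.0078125 + 0.0078125 + 0.0078125 + 0.00390625
    = 299/256 = 1.16796875
Since 1.16796875 > 1, Kraft's inequality is NOT satisfied.
A prefix code with these lengths CANNOT exist.

Kraft sum = 1.16796875. Not satisfied.


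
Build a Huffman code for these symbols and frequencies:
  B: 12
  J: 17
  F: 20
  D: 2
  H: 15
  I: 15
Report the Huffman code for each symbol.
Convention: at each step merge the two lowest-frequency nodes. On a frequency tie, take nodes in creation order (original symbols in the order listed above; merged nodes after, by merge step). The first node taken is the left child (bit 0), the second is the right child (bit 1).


Huffman tree construction:
Step 1: Merge D(2) + B(12) = 14
Step 2: Merge (D+B)(14) + H(15) = 29
Step 3: Merge I(15) + J(17) = 32
Step 4: Merge F(20) + ((D+B)+H)(29) = 49
Step 5: Merge (I+J)(32) + (F+((D+B)+H))(49) = 81
Read each symbol's code off the tree from the root (left child = 0, right child = 1).

Codes:
  B: 1101 (length 4)
  J: 01 (length 2)
  F: 10 (length 2)
  D: 1100 (length 4)
  H: 111 (length 3)
  I: 00 (length 2)
Average code length: 205/81 = 2.5309 bits/symbol


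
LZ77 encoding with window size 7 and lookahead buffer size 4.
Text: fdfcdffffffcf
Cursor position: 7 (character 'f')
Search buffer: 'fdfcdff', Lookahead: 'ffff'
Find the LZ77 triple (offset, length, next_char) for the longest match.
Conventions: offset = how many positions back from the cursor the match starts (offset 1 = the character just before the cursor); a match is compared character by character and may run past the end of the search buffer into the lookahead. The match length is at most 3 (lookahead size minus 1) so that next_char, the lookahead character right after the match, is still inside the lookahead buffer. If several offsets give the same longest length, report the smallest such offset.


Try each offset into the search buffer:
  offset=1 (pos 6, char 'f'): match length 3
  offset=2 (pos 5, char 'f'): match length 3
  offset=3 (pos 4, char 'd'): match length 0
  offset=4 (pos 3, char 'c'): match length 0
  offset=5 (pos 2, char 'f'): match length 1
  offset=6 (pos 1, char 'd'): match length 0
  offset=7 (pos 0, char 'f'): match length 1
Longest match has length 3, found at offsets 1, 2; take the smallest, offset 1.
next_char = character at position 7 + 3 = 10 -> 'f'

Best match: offset=1, length=3 (matching 'fff' starting at position 6)
LZ77 triple: (1, 3, 'f')


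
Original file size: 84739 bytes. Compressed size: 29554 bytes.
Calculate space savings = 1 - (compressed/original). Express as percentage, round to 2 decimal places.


ratio = compressed/original = 29554/84739 = 0.348765
savings = 1 - ratio = 1 - 0.348765 = 0.651235
as a percentage: 0.651235 * 100 = 65.12%

Space savings = 1 - 29554/84739 = 65.12%


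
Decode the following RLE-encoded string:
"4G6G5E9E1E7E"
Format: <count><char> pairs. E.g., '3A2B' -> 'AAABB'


Expanding each <count><char> pair:
  4G -> 'GGGG'
  6G -> 'GGGGGG'
  5E -> 'EEEEE'
  9E -> 'EEEEEEEEE'
  1E -> 'E'
  7E -> 'EEEEEEE'

Decoded = GGGGGGGGGGEEEEEEEEEEEEEEEEEEEEEE


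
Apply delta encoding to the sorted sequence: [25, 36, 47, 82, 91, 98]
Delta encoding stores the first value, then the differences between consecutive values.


First value: 25
Deltas:
  36 - 25 = 11
  47 - 36 = 11
  82 - 47 = 35
  91 - 82 = 9
  98 - 91 = 7


Delta encoded: [25, 11, 11, 35, 9, 7]


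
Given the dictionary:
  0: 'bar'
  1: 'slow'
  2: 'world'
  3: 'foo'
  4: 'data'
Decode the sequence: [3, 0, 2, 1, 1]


Look up each index in the dictionary:
  3 -> 'foo'
  0 -> 'bar'
  2 -> 'world'
  1 -> 'slow'
  1 -> 'slow'

Decoded: "foo bar world slow slow"


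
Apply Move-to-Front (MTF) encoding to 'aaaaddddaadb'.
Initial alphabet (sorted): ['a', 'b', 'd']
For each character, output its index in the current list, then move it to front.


MTF encoding:
'a': index 0 in ['a', 'b', 'd'] -> ['a', 'b', 'd']
'a': index 0 in ['a', 'b', 'd'] -> ['a', 'b', 'd']
'a': index 0 in ['a', 'b', 'd'] -> ['a', 'b', 'd']
'a': index 0 in ['a', 'b', 'd'] -> ['a', 'b', 'd']
'd': index 2 in ['a', 'b', 'd'] -> ['d', 'a', 'b']
'd': index 0 in ['d', 'a', 'b'] -> ['d', 'a', 'b']
'd': index 0 in ['d', 'a', 'b'] -> ['d', 'a', 'b']
'd': index 0 in ['d', 'a', 'b'] -> ['d', 'a', 'b']
'a': index 1 in ['d', 'a', 'b'] -> ['a', 'd', 'b']
'a': index 0 in ['a', 'd', 'b'] -> ['a', 'd', 'b']
'd': index 1 in ['a', 'd', 'b'] -> ['d', 'a', 'b']
'b': index 2 in ['d', 'a', 'b'] -> ['b', 'd', 'a']


Output: [0, 0, 0, 0, 2, 0, 0, 0, 1, 0, 1, 2]


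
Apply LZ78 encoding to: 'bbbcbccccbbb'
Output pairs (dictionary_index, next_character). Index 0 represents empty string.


LZ78 encoding steps:
Dictionary: {0: ''}
Step 1: w='' (idx 0), next='b' -> output (0, 'b'), add 'b' as idx 1
Step 2: w='b' (idx 1), next='b' -> output (1, 'b'), add 'bb' as idx 2
Step 3: w='' (idx 0), next='c' -> output (0, 'c'), add 'c' as idx 3
Step 4: w='b' (idx 1), next='c' -> output (1, 'c'), add 'bc' as idx 4
Step 5: w='c' (idx 3), next='c' -> output (3, 'c'), add 'cc' as idx 5
Step 6: w='c' (idx 3), next='b' -> output (3, 'b'), add 'cb' as idx 6
Step 7: w='bb' (idx 2), end of input -> output (2, '')


Encoded: [(0, 'b'), (1, 'b'), (0, 'c'), (1, 'c'), (3, 'c'), (3, 'b'), (2, '')]


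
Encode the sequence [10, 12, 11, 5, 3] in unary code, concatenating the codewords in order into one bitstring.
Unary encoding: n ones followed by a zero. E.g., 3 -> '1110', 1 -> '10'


Encode each number as n ones followed by a terminating 0:
  10 -> 11111111110 (11 bits)
  12 -> 1111111111110 (13 bits)
  11 -> 111111111110 (12 bits)
  5 -> 111110 (6 bits)
  3 -> 1110 (4 bits)
Total length = 11 + 13 + 12 + 6 + 4 = 46 bits.

Unary([10, 12, 11, 5, 3]) = 1111111111011111111111101111111111101111101110 (46 bits)


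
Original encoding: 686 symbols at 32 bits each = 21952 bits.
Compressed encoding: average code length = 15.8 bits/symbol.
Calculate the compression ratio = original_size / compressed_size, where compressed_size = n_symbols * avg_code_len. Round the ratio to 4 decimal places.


original_size = n_symbols * orig_bits = 686 * 32 = 21952 bits
compressed_size = n_symbols * avg_code_len = 686 * 15.8 = 10838.8 bits
ratio = original_size / compressed_size = 21952 / 10838.8 = 2.0253

Compression ratio = 2.0253


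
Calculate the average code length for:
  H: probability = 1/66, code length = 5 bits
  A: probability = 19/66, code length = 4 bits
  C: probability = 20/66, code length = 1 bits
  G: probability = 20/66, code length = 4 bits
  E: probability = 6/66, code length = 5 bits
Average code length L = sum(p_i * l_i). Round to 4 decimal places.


Weighted contributions p_i * l_i:
  H: (1/66) * 5 = 5/66
  A: (19/66) * 4 = 76/66
  C: (20/66) * 1 = 20/66
  G: (20/66) * 4 = 80/66
  E: (6/66) * 5 = 30/66
Sum = (5 + 76 + 20 + 80 + 30)/66 = 211/66

L = 211/66 = 3.1970 bits/symbol


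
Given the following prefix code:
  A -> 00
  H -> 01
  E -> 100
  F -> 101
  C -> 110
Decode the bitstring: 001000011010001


Decoding step by step:
Bits 00 -> A
Bits 100 -> E
Bits 00 -> A
Bits 110 -> C
Bits 100 -> E
Bits 01 -> H


Decoded message: AEACEH


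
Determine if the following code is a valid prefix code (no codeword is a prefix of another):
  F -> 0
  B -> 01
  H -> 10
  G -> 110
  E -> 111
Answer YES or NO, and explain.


Checking each pair (does one codeword prefix another?):
  F='0' vs B='01': prefix -- VIOLATION

NO -- this is NOT a valid prefix code. F (0) is a prefix of B (01).


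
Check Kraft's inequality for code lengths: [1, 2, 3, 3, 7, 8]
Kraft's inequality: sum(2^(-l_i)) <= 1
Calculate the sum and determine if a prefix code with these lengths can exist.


Sum = 2^(-1) + 2^(-2) + 2^(-3) + 2^(-3) + 2^(-7) + 2^(-8)
    = 0.5 + 0.25 + 0.125 + 0.125 + 0.0078125 + 0.00390625
    = 259/256 = 1.01171875
Since 1.01171875 > 1, Kraft's inequality is NOT satisfied.
A prefix code with these lengths CANNOT exist.

Kraft sum = 1.01171875. Not satisfied.


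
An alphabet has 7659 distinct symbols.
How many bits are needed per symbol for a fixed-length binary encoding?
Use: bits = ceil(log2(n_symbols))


log2(7659) = 12.9029
Bracket: 2^12 = 4096 < 7659 <= 2^13 = 8192
So ceil(log2(7659)) = 13

bits = ceil(log2(7659)) = ceil(12.9029) = 13 bits


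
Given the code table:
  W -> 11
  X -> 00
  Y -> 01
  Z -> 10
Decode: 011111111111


Decoding:
01 -> Y
11 -> W
11 -> W
11 -> W
11 -> W
11 -> W


Result: YWWWWW


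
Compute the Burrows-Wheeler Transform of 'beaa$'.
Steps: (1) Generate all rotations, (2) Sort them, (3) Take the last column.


Rotations (sorted):
  0: $beaa -> last char: a
  1: a$bea -> last char: a
  2: aa$be -> last char: e
  3: beaa$ -> last char: $
  4: eaa$b -> last char: b


BWT = aae$b


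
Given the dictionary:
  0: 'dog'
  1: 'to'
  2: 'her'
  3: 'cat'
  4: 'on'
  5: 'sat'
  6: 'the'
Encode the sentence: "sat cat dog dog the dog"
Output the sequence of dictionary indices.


Look up each word in the dictionary:
  'sat' -> 5
  'cat' -> 3
  'dog' -> 0
  'dog' -> 0
  'the' -> 6
  'dog' -> 0

Encoded: [5, 3, 0, 0, 6, 0]


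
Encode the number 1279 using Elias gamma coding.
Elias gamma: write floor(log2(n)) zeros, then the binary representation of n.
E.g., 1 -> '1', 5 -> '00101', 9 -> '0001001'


num_bits = floor(log2(1279)) + 1 = 11
leading_zeros = num_bits - 1 = 10
binary(1279) = 10011111111

Elias gamma(1279) = '0000000000' + '10011111111' = 000000000010011111111 (21 bits)


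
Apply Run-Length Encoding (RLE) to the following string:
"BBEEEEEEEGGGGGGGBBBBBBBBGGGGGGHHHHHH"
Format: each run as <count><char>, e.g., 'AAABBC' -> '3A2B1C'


Scanning runs left to right:
  i=0: run of 'B' x 2 -> '2B'
  i=2: run of 'E' x 7 -> '7E'
  i=9: run of 'G' x 7 -> '7G'
  i=16: run of 'B' x 8 -> '8B'
  i=24: run of 'G' x 6 -> '6G'
  i=30: run of 'H' x 6 -> '6H'

RLE = 2B7E7G8B6G6H


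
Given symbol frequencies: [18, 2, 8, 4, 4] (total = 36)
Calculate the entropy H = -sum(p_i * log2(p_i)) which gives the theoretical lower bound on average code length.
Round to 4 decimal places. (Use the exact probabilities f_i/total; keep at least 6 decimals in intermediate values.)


Per-symbol terms -p_i * log2(p_i) with p_i = f_i/36:
  p = 18/36 = 0.500000: log2(p) = -1.000000, -p*log2(p) = 0.500000
  p = 2/36 = 0.055556: log2(p) = -4.169925, -p*log2(p) = 0.231663
  p = 8/36 = 0.222222: log2(p) = -2.169925, -p*log2(p) = 0.482206
  p = 4/36 = 0.111111: log2(p) = -3.169925, -p*log2(p) = 0.352214
  p = 4/36 = 0.111111: log2(p) = -3.169925, -p*log2(p) = 0.352214
H = 0.500000 + 0.231663 + 0.482206 + 0.352214 + 0.352214 = 1.918297

H = 1.9183 bits/symbol


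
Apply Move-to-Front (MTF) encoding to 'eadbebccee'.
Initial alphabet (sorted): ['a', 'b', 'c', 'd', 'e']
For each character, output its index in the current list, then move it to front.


MTF encoding:
'e': index 4 in ['a', 'b', 'c', 'd', 'e'] -> ['e', 'a', 'b', 'c', 'd']
'a': index 1 in ['e', 'a', 'b', 'c', 'd'] -> ['a', 'e', 'b', 'c', 'd']
'd': index 4 in ['a', 'e', 'b', 'c', 'd'] -> ['d', 'a', 'e', 'b', 'c']
'b': index 3 in ['d', 'a', 'e', 'b', 'c'] -> ['b', 'd', 'a', 'e', 'c']
'e': index 3 in ['b', 'd', 'a', 'e', 'c'] -> ['e', 'b', 'd', 'a', 'c']
'b': index 1 in ['e', 'b', 'd', 'a', 'c'] -> ['b', 'e', 'd', 'a', 'c']
'c': index 4 in ['b', 'e', 'd', 'a', 'c'] -> ['c', 'b', 'e', 'd', 'a']
'c': index 0 in ['c', 'b', 'e', 'd', 'a'] -> ['c', 'b', 'e', 'd', 'a']
'e': index 2 in ['c', 'b', 'e', 'd', 'a'] -> ['e', 'c', 'b', 'd', 'a']
'e': index 0 in ['e', 'c', 'b', 'd', 'a'] -> ['e', 'c', 'b', 'd', 'a']


Output: [4, 1, 4, 3, 3, 1, 4, 0, 2, 0]


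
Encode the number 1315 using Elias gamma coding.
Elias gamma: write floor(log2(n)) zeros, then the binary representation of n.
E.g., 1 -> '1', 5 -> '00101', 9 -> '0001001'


num_bits = floor(log2(1315)) + 1 = 11
leading_zeros = num_bits - 1 = 10
binary(1315) = 10100100011

Elias gamma(1315) = '0000000000' + '10100100011' = 000000000010100100011 (21 bits)


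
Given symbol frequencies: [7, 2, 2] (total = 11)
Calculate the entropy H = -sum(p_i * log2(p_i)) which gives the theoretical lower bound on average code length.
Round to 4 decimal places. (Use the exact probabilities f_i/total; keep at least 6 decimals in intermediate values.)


Per-symbol terms -p_i * log2(p_i) with p_i = f_i/11:
  p = 7/11 = 0.636364: log2(p) = -0.652077, -p*log2(p) = 0.414958
  p = 2/11 = 0.181818: log2(p) = -2.459432, -p*log2(p) = 0.447169
  p = 2/11 = 0.181818: log2(p) = -2.459432, -p*log2(p) = 0.447169
H = 0.414958 + 0.447169 + 0.447169 = 1.309296

H = 1.3093 bits/symbol


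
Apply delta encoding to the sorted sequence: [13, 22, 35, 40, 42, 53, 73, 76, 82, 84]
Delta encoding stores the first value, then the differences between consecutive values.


First value: 13
Deltas:
  22 - 13 = 9
  35 - 22 = 13
  40 - 35 = 5
  42 - 40 = 2
  53 - 42 = 11
  73 - 53 = 20
  76 - 73 = 3
  82 - 76 = 6
  84 - 82 = 2


Delta encoded: [13, 9, 13, 5, 2, 11, 20, 3, 6, 2]


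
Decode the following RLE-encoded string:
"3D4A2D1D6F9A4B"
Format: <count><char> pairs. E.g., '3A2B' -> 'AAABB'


Expanding each <count><char> pair:
  3D -> 'DDD'
  4A -> 'AAAA'
  2D -> 'DD'
  1D -> 'D'
  6F -> 'FFFFFF'
  9A -> 'AAAAAAAAA'
  4B -> 'BBBB'

Decoded = DDDAAAADDDFFFFFFAAAAAAAAABBBB


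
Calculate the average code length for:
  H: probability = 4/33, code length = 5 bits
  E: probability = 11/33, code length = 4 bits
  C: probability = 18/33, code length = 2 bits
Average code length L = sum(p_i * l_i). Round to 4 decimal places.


Weighted contributions p_i * l_i:
  H: (4/33) * 5 = 20/33
  E: (11/33) * 4 = 44/33
  C: (18/33) * 2 = 36/33
Sum = (20 + 44 + 36)/33 = 100/33

L = 100/33 = 3.0303 bits/symbol


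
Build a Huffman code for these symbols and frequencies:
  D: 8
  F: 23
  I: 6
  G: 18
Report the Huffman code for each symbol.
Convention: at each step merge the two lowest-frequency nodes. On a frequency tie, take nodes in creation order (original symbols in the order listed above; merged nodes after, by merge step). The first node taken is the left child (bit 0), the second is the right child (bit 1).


Huffman tree construction:
Step 1: Merge I(6) + D(8) = 14
Step 2: Merge (I+D)(14) + G(18) = 32
Step 3: Merge F(23) + ((I+D)+G)(32) = 55
Read each symbol's code off the tree from the root (left child = 0, right child = 1).

Codes:
  D: 101 (length 3)
  F: 0 (length 1)
  I: 100 (length 3)
  G: 11 (length 2)
Average code length: 101/55 = 1.8364 bits/symbol


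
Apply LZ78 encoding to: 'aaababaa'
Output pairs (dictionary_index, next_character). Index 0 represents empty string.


LZ78 encoding steps:
Dictionary: {0: ''}
Step 1: w='' (idx 0), next='a' -> output (0, 'a'), add 'a' as idx 1
Step 2: w='a' (idx 1), next='a' -> output (1, 'a'), add 'aa' as idx 2
Step 3: w='' (idx 0), next='b' -> output (0, 'b'), add 'b' as idx 3
Step 4: w='a' (idx 1), next='b' -> output (1, 'b'), add 'ab' as idx 4
Step 5: w='aa' (idx 2), end of input -> output (2, '')


Encoded: [(0, 'a'), (1, 'a'), (0, 'b'), (1, 'b'), (2, '')]


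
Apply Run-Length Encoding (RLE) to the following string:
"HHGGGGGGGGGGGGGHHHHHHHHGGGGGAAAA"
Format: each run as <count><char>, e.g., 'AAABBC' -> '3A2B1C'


Scanning runs left to right:
  i=0: run of 'H' x 2 -> '2H'
  i=2: run of 'G' x 13 -> '13G'
  i=15: run of 'H' x 8 -> '8H'
  i=23: run of 'G' x 5 -> '5G'
  i=28: run of 'A' x 4 -> '4A'

RLE = 2H13G8H5G4A


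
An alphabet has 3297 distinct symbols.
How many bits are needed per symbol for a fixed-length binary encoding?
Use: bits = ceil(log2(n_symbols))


log2(3297) = 11.6869
Bracket: 2^11 = 2048 < 3297 <= 2^12 = 4096
So ceil(log2(3297)) = 12

bits = ceil(log2(3297)) = ceil(11.6869) = 12 bits


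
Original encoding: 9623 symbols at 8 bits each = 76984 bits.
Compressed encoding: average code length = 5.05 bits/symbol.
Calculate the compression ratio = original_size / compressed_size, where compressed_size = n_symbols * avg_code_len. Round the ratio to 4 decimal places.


original_size = n_symbols * orig_bits = 9623 * 8 = 76984 bits
compressed_size = n_symbols * avg_code_len = 9623 * 5.05 = 48596.15 bits
ratio = original_size / compressed_size = 76984 / 48596.15 = 1.5842

Compression ratio = 1.5842


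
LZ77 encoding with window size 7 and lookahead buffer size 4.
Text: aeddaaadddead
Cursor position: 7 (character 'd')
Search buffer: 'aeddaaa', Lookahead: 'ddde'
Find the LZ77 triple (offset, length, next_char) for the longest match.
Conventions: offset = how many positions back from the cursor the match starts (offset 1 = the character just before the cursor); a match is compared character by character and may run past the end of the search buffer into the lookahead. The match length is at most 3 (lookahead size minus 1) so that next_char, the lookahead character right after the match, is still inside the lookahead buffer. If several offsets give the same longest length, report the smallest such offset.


Try each offset into the search buffer:
  offset=1 (pos 6, char 'a'): match length 0
  offset=2 (pos 5, char 'a'): match length 0
  offset=3 (pos 4, char 'a'): match length 0
  offset=4 (pos 3, char 'd'): match length 1
  offset=5 (pos 2, char 'd'): match length 2
  offset=6 (pos 1, char 'e'): match length 0
  offset=7 (pos 0, char 'a'): match length 0
Longest match has length 2 at offset 5.
next_char = character at position 7 + 2 = 9 -> 'd'

Best match: offset=5, length=2 (matching 'dd' starting at position 2)
LZ77 triple: (5, 2, 'd')


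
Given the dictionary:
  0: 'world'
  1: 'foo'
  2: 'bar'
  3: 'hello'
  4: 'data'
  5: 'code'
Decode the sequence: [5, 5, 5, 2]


Look up each index in the dictionary:
  5 -> 'code'
  5 -> 'code'
  5 -> 'code'
  2 -> 'bar'

Decoded: "code code code bar"


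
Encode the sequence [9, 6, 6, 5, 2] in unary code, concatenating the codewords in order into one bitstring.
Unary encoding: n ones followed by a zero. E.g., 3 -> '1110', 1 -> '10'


Encode each number as n ones followed by a terminating 0:
  9 -> 1111111110 (10 bits)
  6 -> 1111110 (7 bits)
  6 -> 1111110 (7 bits)
  5 -> 111110 (6 bits)
  2 -> 110 (3 bits)
Total length = 10 + 7 + 7 + 6 + 3 = 33 bits.

Unary([9, 6, 6, 5, 2]) = 111111111011111101111110111110110 (33 bits)


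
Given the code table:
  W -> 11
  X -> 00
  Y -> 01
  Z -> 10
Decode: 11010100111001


Decoding:
11 -> W
01 -> Y
01 -> Y
00 -> X
11 -> W
10 -> Z
01 -> Y


Result: WYYXWZY


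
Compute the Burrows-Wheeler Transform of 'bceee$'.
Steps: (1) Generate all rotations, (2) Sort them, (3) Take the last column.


Rotations (sorted):
  0: $bceee -> last char: e
  1: bceee$ -> last char: $
  2: ceee$b -> last char: b
  3: e$bcee -> last char: e
  4: ee$bce -> last char: e
  5: eee$bc -> last char: c


BWT = e$beec


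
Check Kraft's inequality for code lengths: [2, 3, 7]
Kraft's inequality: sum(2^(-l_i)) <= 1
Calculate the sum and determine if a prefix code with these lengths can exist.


Sum = 2^(-2) + 2^(-3) + 2^(-7)
    = 0.25 + 0.125 + 0.0078125
    = 49/128 = 0.3828125
Since 0.3828125 <= 1, Kraft's inequality IS satisfied.
A prefix code with these lengths CAN exist.

Kraft sum = 0.3828125. Satisfied.


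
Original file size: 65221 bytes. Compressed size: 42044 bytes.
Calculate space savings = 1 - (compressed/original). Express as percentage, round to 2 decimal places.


ratio = compressed/original = 42044/65221 = 0.644639
savings = 1 - ratio = 1 - 0.644639 = 0.355361
as a percentage: 0.355361 * 100 = 35.54%

Space savings = 1 - 42044/65221 = 35.54%


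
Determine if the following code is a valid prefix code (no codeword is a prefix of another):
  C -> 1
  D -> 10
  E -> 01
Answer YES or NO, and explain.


Checking each pair (does one codeword prefix another?):
  C='1' vs D='10': prefix -- VIOLATION

NO -- this is NOT a valid prefix code. C (1) is a prefix of D (10).


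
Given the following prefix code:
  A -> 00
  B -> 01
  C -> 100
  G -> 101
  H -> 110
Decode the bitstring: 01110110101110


Decoding step by step:
Bits 01 -> B
Bits 110 -> H
Bits 110 -> H
Bits 101 -> G
Bits 110 -> H


Decoded message: BHHGH


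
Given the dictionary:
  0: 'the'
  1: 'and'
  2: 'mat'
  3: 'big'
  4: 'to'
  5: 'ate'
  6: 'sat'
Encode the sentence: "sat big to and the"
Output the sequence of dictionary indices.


Look up each word in the dictionary:
  'sat' -> 6
  'big' -> 3
  'to' -> 4
  'and' -> 1
  'the' -> 0

Encoded: [6, 3, 4, 1, 0]


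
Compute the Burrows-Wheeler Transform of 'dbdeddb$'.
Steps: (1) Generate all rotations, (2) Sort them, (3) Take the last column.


Rotations (sorted):
  0: $dbdeddb -> last char: b
  1: b$dbdedd -> last char: d
  2: bdeddb$d -> last char: d
  3: db$dbded -> last char: d
  4: dbdeddb$ -> last char: $
  5: ddb$dbde -> last char: e
  6: deddb$db -> last char: b
  7: eddb$dbd -> last char: d


BWT = bddd$ebd


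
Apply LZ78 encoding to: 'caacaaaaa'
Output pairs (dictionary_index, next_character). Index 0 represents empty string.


LZ78 encoding steps:
Dictionary: {0: ''}
Step 1: w='' (idx 0), next='c' -> output (0, 'c'), add 'c' as idx 1
Step 2: w='' (idx 0), next='a' -> output (0, 'a'), add 'a' as idx 2
Step 3: w='a' (idx 2), next='c' -> output (2, 'c'), add 'ac' as idx 3
Step 4: w='a' (idx 2), next='a' -> output (2, 'a'), add 'aa' as idx 4
Step 5: w='aa' (idx 4), next='a' -> output (4, 'a'), add 'aaa' as idx 5


Encoded: [(0, 'c'), (0, 'a'), (2, 'c'), (2, 'a'), (4, 'a')]


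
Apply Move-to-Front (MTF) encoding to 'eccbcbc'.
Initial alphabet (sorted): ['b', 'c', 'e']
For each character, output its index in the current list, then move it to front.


MTF encoding:
'e': index 2 in ['b', 'c', 'e'] -> ['e', 'b', 'c']
'c': index 2 in ['e', 'b', 'c'] -> ['c', 'e', 'b']
'c': index 0 in ['c', 'e', 'b'] -> ['c', 'e', 'b']
'b': index 2 in ['c', 'e', 'b'] -> ['b', 'c', 'e']
'c': index 1 in ['b', 'c', 'e'] -> ['c', 'b', 'e']
'b': index 1 in ['c', 'b', 'e'] -> ['b', 'c', 'e']
'c': index 1 in ['b', 'c', 'e'] -> ['c', 'b', 'e']


Output: [2, 2, 0, 2, 1, 1, 1]


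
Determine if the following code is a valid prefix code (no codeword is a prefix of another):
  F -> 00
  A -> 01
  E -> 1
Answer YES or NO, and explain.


Checking each pair (does one codeword prefix another?):
  F='00' vs A='01': no prefix
  F='00' vs E='1': no prefix
  A='01' vs F='00': no prefix
  A='01' vs E='1': no prefix
  E='1' vs F='00': no prefix
  E='1' vs A='01': no prefix
No violation found over all pairs.

YES -- this is a valid prefix code. No codeword is a prefix of any other codeword.


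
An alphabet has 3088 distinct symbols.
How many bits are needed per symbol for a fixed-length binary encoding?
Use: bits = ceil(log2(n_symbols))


log2(3088) = 11.5925
Bracket: 2^11 = 2048 < 3088 <= 2^12 = 4096
So ceil(log2(3088)) = 12

bits = ceil(log2(3088)) = ceil(11.5925) = 12 bits


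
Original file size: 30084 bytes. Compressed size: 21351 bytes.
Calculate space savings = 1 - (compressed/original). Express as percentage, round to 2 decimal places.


ratio = compressed/original = 21351/30084 = 0.709713
savings = 1 - ratio = 1 - 0.709713 = 0.290287
as a percentage: 0.290287 * 100 = 29.03%

Space savings = 1 - 21351/30084 = 29.03%


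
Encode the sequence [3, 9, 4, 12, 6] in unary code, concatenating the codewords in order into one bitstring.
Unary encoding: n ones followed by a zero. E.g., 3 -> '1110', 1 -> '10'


Encode each number as n ones followed by a terminating 0:
  3 -> 1110 (4 bits)
  9 -> 1111111110 (10 bits)
  4 -> 11110 (5 bits)
  12 -> 1111111111110 (13 bits)
  6 -> 1111110 (7 bits)
Total length = 4 + 10 + 5 + 13 + 7 = 39 bits.

Unary([3, 9, 4, 12, 6]) = 111011111111101111011111111111101111110 (39 bits)


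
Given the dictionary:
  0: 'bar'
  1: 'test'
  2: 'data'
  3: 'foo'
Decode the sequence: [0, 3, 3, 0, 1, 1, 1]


Look up each index in the dictionary:
  0 -> 'bar'
  3 -> 'foo'
  3 -> 'foo'
  0 -> 'bar'
  1 -> 'test'
  1 -> 'test'
  1 -> 'test'

Decoded: "bar foo foo bar test test test"


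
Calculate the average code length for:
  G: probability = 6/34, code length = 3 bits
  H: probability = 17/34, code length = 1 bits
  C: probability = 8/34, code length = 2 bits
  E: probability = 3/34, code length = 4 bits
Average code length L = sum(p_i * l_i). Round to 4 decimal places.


Weighted contributions p_i * l_i:
  G: (6/34) * 3 = 18/34
  H: (17/34) * 1 = 17/34
  C: (8/34) * 2 = 16/34
  E: (3/34) * 4 = 12/34
Sum = (18 + 17 + 16 + 12)/34 = 63/34

L = 63/34 = 1.8529 bits/symbol


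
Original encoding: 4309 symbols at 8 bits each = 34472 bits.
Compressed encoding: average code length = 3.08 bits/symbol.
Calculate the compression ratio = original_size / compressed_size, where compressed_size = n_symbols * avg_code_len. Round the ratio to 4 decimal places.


original_size = n_symbols * orig_bits = 4309 * 8 = 34472 bits
compressed_size = n_symbols * avg_code_len = 4309 * 3.08 = 13271.72 bits
ratio = original_size / compressed_size = 34472 / 13271.72 = 2.5974

Compression ratio = 2.5974


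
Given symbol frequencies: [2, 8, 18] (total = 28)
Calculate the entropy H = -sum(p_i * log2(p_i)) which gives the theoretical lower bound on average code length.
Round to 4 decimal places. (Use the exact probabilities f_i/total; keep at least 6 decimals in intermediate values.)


Per-symbol terms -p_i * log2(p_i) with p_i = f_i/28:
  p = 2/28 = 0.071429: log2(p) = -3.807355, -p*log2(p) = 0.271954
  p = 8/28 = 0.285714: log2(p) = -1.807355, -p*log2(p) = 0.516387
  p = 18/28 = 0.642857: log2(p) = -0.637430, -p*log2(p) = 0.409776
H = 0.271954 + 0.516387 + 0.409776 = 1.198117

H = 1.1981 bits/symbol


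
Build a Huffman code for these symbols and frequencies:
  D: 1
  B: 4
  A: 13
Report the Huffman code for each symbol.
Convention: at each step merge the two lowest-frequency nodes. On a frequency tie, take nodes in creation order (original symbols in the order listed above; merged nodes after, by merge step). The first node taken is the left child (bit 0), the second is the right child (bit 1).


Huffman tree construction:
Step 1: Merge D(1) + B(4) = 5
Step 2: Merge (D+B)(5) + A(13) = 18
Read each symbol's code off the tree from the root (left child = 0, right child = 1).

Codes:
  D: 00 (length 2)
  B: 01 (length 2)
  A: 1 (length 1)
Average code length: 23/18 = 1.2778 bits/symbol


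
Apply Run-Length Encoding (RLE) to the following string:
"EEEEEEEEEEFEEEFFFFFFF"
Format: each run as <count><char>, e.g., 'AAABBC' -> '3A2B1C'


Scanning runs left to right:
  i=0: run of 'E' x 10 -> '10E'
  i=10: run of 'F' x 1 -> '1F'
  i=11: run of 'E' x 3 -> '3E'
  i=14: run of 'F' x 7 -> '7F'

RLE = 10E1F3E7F


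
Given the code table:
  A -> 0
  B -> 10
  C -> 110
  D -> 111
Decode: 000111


Decoding:
0 -> A
0 -> A
0 -> A
111 -> D


Result: AAAD


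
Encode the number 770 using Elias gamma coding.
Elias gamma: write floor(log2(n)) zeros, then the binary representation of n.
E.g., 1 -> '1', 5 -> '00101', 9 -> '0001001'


num_bits = floor(log2(770)) + 1 = 10
leading_zeros = num_bits - 1 = 9
binary(770) = 1100000010

Elias gamma(770) = '000000000' + '1100000010' = 0000000001100000010 (19 bits)


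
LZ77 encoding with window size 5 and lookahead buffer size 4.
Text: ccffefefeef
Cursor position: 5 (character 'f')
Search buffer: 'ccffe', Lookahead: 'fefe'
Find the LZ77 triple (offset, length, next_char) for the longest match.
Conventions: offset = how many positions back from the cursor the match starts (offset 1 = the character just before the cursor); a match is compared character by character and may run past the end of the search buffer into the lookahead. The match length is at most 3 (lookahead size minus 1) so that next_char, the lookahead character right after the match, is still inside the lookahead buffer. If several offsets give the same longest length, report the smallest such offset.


Try each offset into the search buffer:
  offset=1 (pos 4, char 'e'): match length 0
  offset=2 (pos 3, char 'f'): match length 3
  offset=3 (pos 2, char 'f'): match length 1
  offset=4 (pos 1, char 'c'): match length 0
  offset=5 (pos 0, char 'c'): match length 0
Longest match has length 3 at offset 2.
next_char = character at position 5 + 3 = 8 -> 'e'

Best match: offset=2, length=3 (matching 'fef' starting at position 3)
LZ77 triple: (2, 3, 'e')


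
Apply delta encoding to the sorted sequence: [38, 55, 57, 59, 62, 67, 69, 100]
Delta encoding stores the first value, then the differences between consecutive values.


First value: 38
Deltas:
  55 - 38 = 17
  57 - 55 = 2
  59 - 57 = 2
  62 - 59 = 3
  67 - 62 = 5
  69 - 67 = 2
  100 - 69 = 31


Delta encoded: [38, 17, 2, 2, 3, 5, 2, 31]


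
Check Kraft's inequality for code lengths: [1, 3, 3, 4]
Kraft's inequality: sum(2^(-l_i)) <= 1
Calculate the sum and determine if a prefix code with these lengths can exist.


Sum = 2^(-1) + 2^(-3) + 2^(-3) + 2^(-4)
    = 0.5 + 0.125 + 0.125 + 0.0625
    = 13/16 = 0.8125
Since 0.8125 <= 1, Kraft's inequality IS satisfied.
A prefix code with these lengths CAN exist.

Kraft sum = 0.8125. Satisfied.


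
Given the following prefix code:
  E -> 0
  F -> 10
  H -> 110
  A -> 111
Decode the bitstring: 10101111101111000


Decoding step by step:
Bits 10 -> F
Bits 10 -> F
Bits 111 -> A
Bits 110 -> H
Bits 111 -> A
Bits 10 -> F
Bits 0 -> E
Bits 0 -> E


Decoded message: FFAHAFEE


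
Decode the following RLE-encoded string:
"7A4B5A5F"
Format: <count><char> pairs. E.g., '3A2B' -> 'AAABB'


Expanding each <count><char> pair:
  7A -> 'AAAAAAA'
  4B -> 'BBBB'
  5A -> 'AAAAA'
  5F -> 'FFFFF'

Decoded = AAAAAAABBBBAAAAAFFFFF


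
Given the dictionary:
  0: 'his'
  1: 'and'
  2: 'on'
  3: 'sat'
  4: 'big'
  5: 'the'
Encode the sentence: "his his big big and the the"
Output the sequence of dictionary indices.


Look up each word in the dictionary:
  'his' -> 0
  'his' -> 0
  'big' -> 4
  'big' -> 4
  'and' -> 1
  'the' -> 5
  'the' -> 5

Encoded: [0, 0, 4, 4, 1, 5, 5]


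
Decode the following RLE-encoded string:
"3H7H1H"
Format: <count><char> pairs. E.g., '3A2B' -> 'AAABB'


Expanding each <count><char> pair:
  3H -> 'HHH'
  7H -> 'HHHHHHH'
  1H -> 'H'

Decoded = HHHHHHHHHHH


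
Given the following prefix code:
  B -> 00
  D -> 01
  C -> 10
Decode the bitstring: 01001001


Decoding step by step:
Bits 01 -> D
Bits 00 -> B
Bits 10 -> C
Bits 01 -> D


Decoded message: DBCD


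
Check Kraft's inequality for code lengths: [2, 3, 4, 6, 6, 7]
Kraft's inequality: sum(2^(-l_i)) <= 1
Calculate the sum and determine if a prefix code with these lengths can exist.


Sum = 2^(-2) + 2^(-3) + 2^(-4) + 2^(-6) + 2^(-6) + 2^(-7)
    = 0.25 + 0.125 + 0.0625 + 0.015625 + 0.015625 + 0.0078125
    = 61/128 = 0.4765625
Since 0.4765625 <= 1, Kraft's inequality IS satisfied.
A prefix code with these lengths CAN exist.

Kraft sum = 0.4765625. Satisfied.


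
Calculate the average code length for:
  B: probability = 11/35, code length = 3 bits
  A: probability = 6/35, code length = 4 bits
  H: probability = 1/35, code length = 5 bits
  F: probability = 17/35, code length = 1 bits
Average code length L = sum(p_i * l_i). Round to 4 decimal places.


Weighted contributions p_i * l_i:
  B: (11/35) * 3 = 33/35
  A: (6/35) * 4 = 24/35
  H: (1/35) * 5 = 5/35
  F: (17/35) * 1 = 17/35
Sum = (33 + 24 + 5 + 17)/35 = 79/35

L = 79/35 = 2.2571 bits/symbol


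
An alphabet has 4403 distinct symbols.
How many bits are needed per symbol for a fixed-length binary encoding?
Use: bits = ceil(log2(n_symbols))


log2(4403) = 12.1043
Bracket: 2^12 = 4096 < 4403 <= 2^13 = 8192
So ceil(log2(4403)) = 13

bits = ceil(log2(4403)) = ceil(12.1043) = 13 bits


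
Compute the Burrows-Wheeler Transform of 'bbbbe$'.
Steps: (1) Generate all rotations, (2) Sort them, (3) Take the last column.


Rotations (sorted):
  0: $bbbbe -> last char: e
  1: bbbbe$ -> last char: $
  2: bbbe$b -> last char: b
  3: bbe$bb -> last char: b
  4: be$bbb -> last char: b
  5: e$bbbb -> last char: b


BWT = e$bbbb


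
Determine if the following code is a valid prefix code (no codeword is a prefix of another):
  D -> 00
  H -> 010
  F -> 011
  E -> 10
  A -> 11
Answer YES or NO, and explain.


Checking each pair (does one codeword prefix another?):
  D='00' vs H='010': no prefix
  D='00' vs F='011': no prefix
  D='00' vs E='10': no prefix
  D='00' vs A='11': no prefix
  H='010' vs D='00': no prefix
  H='010' vs F='011': no prefix
  H='010' vs E='10': no prefix
  H='010' vs A='11': no prefix
  F='011' vs D='00': no prefix
  F='011' vs H='010': no prefix
  F='011' vs E='10': no prefix
  F='011' vs A='11': no prefix
  E='10' vs D='00': no prefix
  E='10' vs H='010': no prefix
  E='10' vs F='011': no prefix
  E='10' vs A='11': no prefix
  A='11' vs D='00': no prefix
  A='11' vs H='010': no prefix
  A='11' vs F='011': no prefix
  A='11' vs E='10': no prefix
No violation found over all pairs.

YES -- this is a valid prefix code. No codeword is a prefix of any other codeword.


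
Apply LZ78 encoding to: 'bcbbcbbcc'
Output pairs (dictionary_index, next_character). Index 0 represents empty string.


LZ78 encoding steps:
Dictionary: {0: ''}
Step 1: w='' (idx 0), next='b' -> output (0, 'b'), add 'b' as idx 1
Step 2: w='' (idx 0), next='c' -> output (0, 'c'), add 'c' as idx 2
Step 3: w='b' (idx 1), next='b' -> output (1, 'b'), add 'bb' as idx 3
Step 4: w='c' (idx 2), next='b' -> output (2, 'b'), add 'cb' as idx 4
Step 5: w='b' (idx 1), next='c' -> output (1, 'c'), add 'bc' as idx 5
Step 6: w='c' (idx 2), end of input -> output (2, '')


Encoded: [(0, 'b'), (0, 'c'), (1, 'b'), (2, 'b'), (1, 'c'), (2, '')]


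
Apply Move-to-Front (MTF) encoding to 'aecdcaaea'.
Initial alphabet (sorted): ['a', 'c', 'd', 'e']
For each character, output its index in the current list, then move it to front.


MTF encoding:
'a': index 0 in ['a', 'c', 'd', 'e'] -> ['a', 'c', 'd', 'e']
'e': index 3 in ['a', 'c', 'd', 'e'] -> ['e', 'a', 'c', 'd']
'c': index 2 in ['e', 'a', 'c', 'd'] -> ['c', 'e', 'a', 'd']
'd': index 3 in ['c', 'e', 'a', 'd'] -> ['d', 'c', 'e', 'a']
'c': index 1 in ['d', 'c', 'e', 'a'] -> ['c', 'd', 'e', 'a']
'a': index 3 in ['c', 'd', 'e', 'a'] -> ['a', 'c', 'd', 'e']
'a': index 0 in ['a', 'c', 'd', 'e'] -> ['a', 'c', 'd', 'e']
'e': index 3 in ['a', 'c', 'd', 'e'] -> ['e', 'a', 'c', 'd']
'a': index 1 in ['e', 'a', 'c', 'd'] -> ['a', 'e', 'c', 'd']


Output: [0, 3, 2, 3, 1, 3, 0, 3, 1]


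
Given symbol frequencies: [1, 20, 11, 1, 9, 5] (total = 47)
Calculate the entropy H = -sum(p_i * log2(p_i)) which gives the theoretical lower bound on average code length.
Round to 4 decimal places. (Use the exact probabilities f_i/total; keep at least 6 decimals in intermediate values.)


Per-symbol terms -p_i * log2(p_i) with p_i = f_i/47:
  p = 1/47 = 0.021277: log2(p) = -5.554589, -p*log2(p) = 0.118183
  p = 20/47 = 0.425532: log2(p) = -1.232661, -p*log2(p) = 0.524536
  p = 11/47 = 0.234043: log2(p) = -2.095157, -p*log2(p) = 0.490356
  p = 1/47 = 0.021277: log2(p) = -5.554589, -p*log2(p) = 0.118183
  p = 9/47 = 0.191489: log2(p) = -2.384664, -p*log2(p) = 0.456638
  p = 5/47 = 0.106383: log2(p) = -3.232661, -p*log2(p) = 0.343900
H = 0.118183 + 0.524536 + 0.490356 + 0.118183 + 0.456638 + 0.343900 = 2.051796

H = 2.0518 bits/symbol
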